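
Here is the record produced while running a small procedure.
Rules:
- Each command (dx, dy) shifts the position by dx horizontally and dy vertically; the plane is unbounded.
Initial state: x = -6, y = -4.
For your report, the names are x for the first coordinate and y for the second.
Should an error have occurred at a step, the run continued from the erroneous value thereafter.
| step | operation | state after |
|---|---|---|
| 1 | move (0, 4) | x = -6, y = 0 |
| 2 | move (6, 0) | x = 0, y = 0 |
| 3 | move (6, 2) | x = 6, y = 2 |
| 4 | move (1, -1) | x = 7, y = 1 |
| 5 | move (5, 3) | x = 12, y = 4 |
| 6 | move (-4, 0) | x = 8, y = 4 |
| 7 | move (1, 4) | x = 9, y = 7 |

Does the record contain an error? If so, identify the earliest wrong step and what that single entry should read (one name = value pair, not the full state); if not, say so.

step 7, y = 8

step 1: x = -6 + (0) = -6, y = -4 + (4) = 0 -> verified
step 2: x = -6 + (6) = 0, y = 0 + (0) = 0 -> confirmed correct
step 3: x = 0 + (6) = 6, y = 0 + (2) = 2 -> in agreement
step 4: x = 6 + (1) = 7, y = 2 + (-1) = 1 -> verified
step 5: x = 7 + (5) = 12, y = 1 + (3) = 4 -> confirmed correct
step 6: x = 12 + (-4) = 8, y = 4 + (0) = 4 -> no discrepancy
step 7: x = 8 + (1) = 9, y = 4 + (4) = 8 -> the record has a different value
First deviation found at step 7; the corrected entry is y = 8.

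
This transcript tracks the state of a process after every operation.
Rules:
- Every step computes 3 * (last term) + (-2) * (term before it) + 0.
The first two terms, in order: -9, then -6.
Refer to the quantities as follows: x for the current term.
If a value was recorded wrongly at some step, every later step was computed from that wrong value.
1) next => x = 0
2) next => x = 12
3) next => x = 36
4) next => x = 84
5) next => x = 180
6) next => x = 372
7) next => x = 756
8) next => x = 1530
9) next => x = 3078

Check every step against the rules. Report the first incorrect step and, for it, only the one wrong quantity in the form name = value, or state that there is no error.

step 8, x = 1524

1. x = 3*(-6) + (-2)*(-9) + (0) = 0 (checks out)
2. x = 3*(0) + (-2)*(-6) + (0) = 12 (agrees with the transcript)
3. x = 3*(12) + (-2)*(0) + (0) = 36 (no discrepancy)
4. x = 3*(36) + (-2)*(12) + (0) = 84 (exactly as logged)
5. x = 3*(84) + (-2)*(36) + (0) = 180 (matches)
6. x = 3*(180) + (-2)*(84) + (0) = 372 (in agreement)
7. x = 3*(372) + (-2)*(180) + (0) = 756 (consistent with the transcript)
8. x = 3*(756) + (-2)*(372) + (0) = 1524 (the entry is off here)
So the first discrepancy is step 8, where the right value is x = 1524.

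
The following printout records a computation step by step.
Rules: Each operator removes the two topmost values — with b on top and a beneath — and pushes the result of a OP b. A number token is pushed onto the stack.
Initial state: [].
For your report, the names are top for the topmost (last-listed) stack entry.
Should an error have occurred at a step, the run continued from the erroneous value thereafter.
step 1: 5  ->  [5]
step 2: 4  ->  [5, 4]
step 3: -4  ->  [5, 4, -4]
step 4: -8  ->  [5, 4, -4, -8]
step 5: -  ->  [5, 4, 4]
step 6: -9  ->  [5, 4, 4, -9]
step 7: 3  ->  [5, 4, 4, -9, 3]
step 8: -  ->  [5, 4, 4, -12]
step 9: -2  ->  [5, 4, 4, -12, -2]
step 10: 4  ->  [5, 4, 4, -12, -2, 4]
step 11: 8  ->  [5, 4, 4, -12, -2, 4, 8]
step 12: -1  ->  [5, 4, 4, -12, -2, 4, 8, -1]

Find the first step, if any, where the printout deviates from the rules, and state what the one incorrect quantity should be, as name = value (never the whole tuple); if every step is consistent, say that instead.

no error

1. push 5: top = 5 (verified)
2. push 4: top = 4 (confirmed correct)
3. push -4: top = -4 (consistent with the printout)
4. push -8: top = -8 (verified)
5. -4 - -8 = 4 (consistent with the printout)
6. push -9: top = -9 (confirmed correct)
7. push 3: top = 3 (same as recorded)
8. -9 - 3 = -12 (agrees with the printout)
9. push -2: top = -2 (exactly as logged)
10. push 4: top = 4 (in agreement)
11. push 8: top = 8 (consistent with the printout)
12. push -1: top = -1 (no discrepancy)
Every step is consistent.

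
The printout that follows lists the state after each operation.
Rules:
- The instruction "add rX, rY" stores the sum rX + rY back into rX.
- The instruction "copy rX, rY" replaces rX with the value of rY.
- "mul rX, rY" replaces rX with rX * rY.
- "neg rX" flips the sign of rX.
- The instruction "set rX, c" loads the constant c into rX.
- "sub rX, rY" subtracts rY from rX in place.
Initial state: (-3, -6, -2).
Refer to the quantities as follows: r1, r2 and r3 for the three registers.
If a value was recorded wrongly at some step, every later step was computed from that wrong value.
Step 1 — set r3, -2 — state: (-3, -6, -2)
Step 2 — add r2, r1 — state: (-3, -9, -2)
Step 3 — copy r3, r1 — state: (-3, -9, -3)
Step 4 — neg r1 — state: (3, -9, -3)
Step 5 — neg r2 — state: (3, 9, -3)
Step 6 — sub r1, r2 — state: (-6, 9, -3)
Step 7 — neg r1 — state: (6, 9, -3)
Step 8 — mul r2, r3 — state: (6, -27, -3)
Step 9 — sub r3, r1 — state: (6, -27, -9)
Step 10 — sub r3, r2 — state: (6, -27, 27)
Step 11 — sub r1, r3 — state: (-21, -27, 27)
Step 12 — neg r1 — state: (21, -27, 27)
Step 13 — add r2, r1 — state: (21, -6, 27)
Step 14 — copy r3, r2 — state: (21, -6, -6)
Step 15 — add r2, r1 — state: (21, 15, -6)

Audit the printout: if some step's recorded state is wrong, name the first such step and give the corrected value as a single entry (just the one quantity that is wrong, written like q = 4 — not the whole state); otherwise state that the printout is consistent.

Recomputing the run from the initial state:
step 1: r1 = -3, r2 = -6, r3 = -2
step 2: r1 = -3, r2 = -9, r3 = -2
step 3: r1 = -3, r2 = -9, r3 = -3
step 4: r1 = 3, r2 = -9, r3 = -3
step 5: r1 = 3, r2 = 9, r3 = -3
step 6: r1 = -6, r2 = 9, r3 = -3
step 7: r1 = 6, r2 = 9, r3 = -3
step 8: r1 = 6, r2 = -27, r3 = -3
step 9: r1 = 6, r2 = -27, r3 = -9
step 10: r1 = 6, r2 = -27, r3 = 18
step 11: r1 = -12, r2 = -27, r3 = 18
step 12: r1 = 12, r2 = -27, r3 = 18
step 13: r1 = 12, r2 = -15, r3 = 18
step 14: r1 = 12, r2 = -15, r3 = -15
step 15: r1 = 12, r2 = -3, r3 = -15
The first disagreement with the printout is at step 10, where the value should be r3 = 18.

step 10, r3 = 18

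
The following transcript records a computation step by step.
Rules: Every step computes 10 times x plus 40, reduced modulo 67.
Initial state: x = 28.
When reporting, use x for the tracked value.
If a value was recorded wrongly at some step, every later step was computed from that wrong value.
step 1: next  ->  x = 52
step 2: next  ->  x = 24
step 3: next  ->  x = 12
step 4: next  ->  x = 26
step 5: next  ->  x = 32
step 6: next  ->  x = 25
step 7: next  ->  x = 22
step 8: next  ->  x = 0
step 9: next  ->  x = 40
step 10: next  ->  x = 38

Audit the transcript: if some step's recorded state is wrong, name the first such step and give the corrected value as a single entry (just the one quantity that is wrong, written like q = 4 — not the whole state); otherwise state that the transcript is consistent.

Step 1: x = (10*28 + 40) mod 67 = 52 — confirmed correct.
Step 2: x = (10*52 + 40) mod 67 = 24 — consistent with the transcript.
Step 3: x = (10*24 + 40) mod 67 = 12 — confirmed correct.
Step 4: x = (10*12 + 40) mod 67 = 26 — verified.
Step 5: x = (10*26 + 40) mod 67 = 32 — exactly as logged.
Step 6: x = (10*32 + 40) mod 67 = 25 — agrees with the transcript.
Step 7: x = (10*25 + 40) mod 67 = 22 — no discrepancy.
Step 8: x = (10*22 + 40) mod 67 = 59 — the transcript has a different value.
First incorrect step: 8; the correct value is x = 59.

step 8, x = 59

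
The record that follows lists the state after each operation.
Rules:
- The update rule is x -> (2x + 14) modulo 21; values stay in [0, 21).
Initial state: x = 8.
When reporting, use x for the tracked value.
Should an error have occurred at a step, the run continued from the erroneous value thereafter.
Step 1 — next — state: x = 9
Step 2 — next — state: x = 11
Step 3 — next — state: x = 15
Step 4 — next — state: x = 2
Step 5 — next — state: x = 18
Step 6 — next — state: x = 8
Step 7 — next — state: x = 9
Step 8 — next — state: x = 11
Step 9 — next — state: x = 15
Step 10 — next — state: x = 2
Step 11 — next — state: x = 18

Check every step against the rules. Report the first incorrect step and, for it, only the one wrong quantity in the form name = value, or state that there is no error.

no error

step 1: x = (2*8 + 14) mod 21 = 9 -> consistent with the record
step 2: x = (2*9 + 14) mod 21 = 11 -> agrees with the record
step 3: x = (2*11 + 14) mod 21 = 15 -> consistent with the record
step 4: x = (2*15 + 14) mod 21 = 2 -> checks out
step 5: x = (2*2 + 14) mod 21 = 18 -> checks out
step 6: x = (2*18 + 14) mod 21 = 8 -> agrees with the record
step 7: x = (2*8 + 14) mod 21 = 9 -> no discrepancy
step 8: x = (2*9 + 14) mod 21 = 11 -> same as recorded
step 9: x = (2*11 + 14) mod 21 = 15 -> consistent with the record
step 10: x = (2*15 + 14) mod 21 = 2 -> exactly as logged
step 11: x = (2*2 + 14) mod 21 = 18 -> no discrepancy
Nothing is out of place; the run is error-free.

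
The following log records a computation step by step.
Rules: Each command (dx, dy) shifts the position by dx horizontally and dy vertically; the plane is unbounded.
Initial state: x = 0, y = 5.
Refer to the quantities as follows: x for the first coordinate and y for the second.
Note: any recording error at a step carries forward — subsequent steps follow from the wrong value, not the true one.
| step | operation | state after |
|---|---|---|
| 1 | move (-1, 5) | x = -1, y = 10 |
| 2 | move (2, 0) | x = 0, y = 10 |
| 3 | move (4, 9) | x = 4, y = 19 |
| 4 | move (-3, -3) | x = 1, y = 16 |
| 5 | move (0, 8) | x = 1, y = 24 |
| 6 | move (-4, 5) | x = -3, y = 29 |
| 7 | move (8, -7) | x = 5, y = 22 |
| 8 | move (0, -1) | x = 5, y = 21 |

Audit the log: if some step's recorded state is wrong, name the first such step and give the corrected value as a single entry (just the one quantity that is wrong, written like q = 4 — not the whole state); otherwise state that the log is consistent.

Recomputing the run from the initial state:
step 1: x = -1, y = 10
step 2: x = 1, y = 10
step 3: x = 5, y = 19
step 4: x = 2, y = 16
step 5: x = 2, y = 24
step 6: x = -2, y = 29
step 7: x = 6, y = 22
step 8: x = 6, y = 21
The first disagreement with the log is at step 2, where the value should be x = 1.

step 2, x = 1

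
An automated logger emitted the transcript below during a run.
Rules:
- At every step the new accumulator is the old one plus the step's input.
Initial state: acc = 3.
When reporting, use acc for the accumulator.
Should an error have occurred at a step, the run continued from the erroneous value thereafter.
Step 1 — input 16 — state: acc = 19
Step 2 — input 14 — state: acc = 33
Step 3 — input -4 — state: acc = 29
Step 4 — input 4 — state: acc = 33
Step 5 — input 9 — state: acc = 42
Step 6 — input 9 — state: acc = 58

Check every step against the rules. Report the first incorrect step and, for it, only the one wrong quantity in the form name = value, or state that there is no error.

step 6, acc = 51

step 1: acc = 3 + 16 = 19 -> same as recorded
step 2: acc = 19 + 14 = 33 -> matches
step 3: acc = 33 + -4 = 29 -> same as recorded
step 4: acc = 29 + 4 = 33 -> same as recorded
step 5: acc = 33 + 9 = 42 -> verified
step 6: acc = 42 + 9 = 51 -> the entry is off here
The earliest wrong entry is at step 6: it should read acc = 51.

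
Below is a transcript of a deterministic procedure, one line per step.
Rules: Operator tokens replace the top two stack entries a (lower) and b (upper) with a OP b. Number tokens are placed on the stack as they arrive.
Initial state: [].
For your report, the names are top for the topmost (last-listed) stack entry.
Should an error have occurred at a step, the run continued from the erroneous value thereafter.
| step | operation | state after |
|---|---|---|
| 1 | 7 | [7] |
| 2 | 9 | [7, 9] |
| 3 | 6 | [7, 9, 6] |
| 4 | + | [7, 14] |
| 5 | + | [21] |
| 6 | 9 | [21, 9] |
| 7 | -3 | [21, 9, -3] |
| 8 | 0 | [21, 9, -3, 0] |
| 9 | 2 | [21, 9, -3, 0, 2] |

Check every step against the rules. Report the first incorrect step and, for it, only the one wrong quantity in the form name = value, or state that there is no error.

Recomputing the run from the initial state:
step 1: [7]
step 2: [7, 9]
step 3: [7, 9, 6]
step 4: [7, 15]
step 5: [22]
step 6: [22, 9]
step 7: [22, 9, -3]
step 8: [22, 9, -3, 0]
step 9: [22, 9, -3, 0, 2]
The first disagreement with the transcript is at step 4, where the value should be top = 15.

step 4, top = 15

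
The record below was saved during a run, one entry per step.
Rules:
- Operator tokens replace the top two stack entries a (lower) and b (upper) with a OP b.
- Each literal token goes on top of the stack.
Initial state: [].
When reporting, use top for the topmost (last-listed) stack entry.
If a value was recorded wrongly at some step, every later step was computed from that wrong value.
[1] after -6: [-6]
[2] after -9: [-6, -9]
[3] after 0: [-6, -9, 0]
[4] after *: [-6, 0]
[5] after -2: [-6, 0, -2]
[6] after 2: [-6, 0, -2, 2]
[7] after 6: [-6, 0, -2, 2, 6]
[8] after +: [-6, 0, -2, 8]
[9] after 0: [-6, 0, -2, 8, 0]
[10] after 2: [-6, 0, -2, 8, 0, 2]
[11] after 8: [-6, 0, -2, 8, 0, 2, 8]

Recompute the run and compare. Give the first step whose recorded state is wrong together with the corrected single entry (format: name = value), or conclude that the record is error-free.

step 1: push -6: top = -6 -> agrees with the record
step 2: push -9: top = -9 -> exactly as logged
step 3: push 0: top = 0 -> in agreement
step 4: -9 * 0 = 0 -> consistent with the record
step 5: push -2: top = -2 -> same as recorded
step 6: push 2: top = 2 -> verified
step 7: push 6: top = 6 -> agrees with the record
step 8: 2 + 6 = 8 -> consistent with the record
step 9: push 0: top = 0 -> agrees with the record
step 10: push 2: top = 2 -> exactly as logged
step 11: push 8: top = 8 -> no discrepancy
Each recorded entry agrees with the recomputation.

no error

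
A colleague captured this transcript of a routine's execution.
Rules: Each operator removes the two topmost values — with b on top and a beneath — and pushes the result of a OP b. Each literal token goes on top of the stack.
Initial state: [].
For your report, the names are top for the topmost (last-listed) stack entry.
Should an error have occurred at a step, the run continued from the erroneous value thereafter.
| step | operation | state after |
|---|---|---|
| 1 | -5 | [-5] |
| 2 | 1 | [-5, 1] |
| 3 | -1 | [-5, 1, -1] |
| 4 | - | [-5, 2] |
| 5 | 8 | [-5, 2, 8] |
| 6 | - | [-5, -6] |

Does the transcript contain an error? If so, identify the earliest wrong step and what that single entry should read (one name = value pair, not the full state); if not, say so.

Recomputing the run from the initial state:
step 1: [-5]
step 2: [-5, 1]
step 3: [-5, 1, -1]
step 4: [-5, 2]
step 5: [-5, 2, 8]
step 6: [-5, -6]
This matches the transcript at every step.

no error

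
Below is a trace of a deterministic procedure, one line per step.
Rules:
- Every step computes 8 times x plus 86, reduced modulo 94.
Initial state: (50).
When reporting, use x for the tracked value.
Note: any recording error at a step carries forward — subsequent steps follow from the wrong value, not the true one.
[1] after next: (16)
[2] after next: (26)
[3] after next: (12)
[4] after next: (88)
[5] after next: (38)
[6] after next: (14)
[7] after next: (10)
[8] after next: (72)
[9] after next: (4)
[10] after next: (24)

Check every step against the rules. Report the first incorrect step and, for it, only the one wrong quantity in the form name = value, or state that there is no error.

1. x = (8*50 + 86) mod 94 = 16 (no discrepancy)
2. x = (8*16 + 86) mod 94 = 26 (exactly as logged)
3. x = (8*26 + 86) mod 94 = 12 (consistent with the trace)
4. x = (8*12 + 86) mod 94 = 88 (matches)
5. x = (8*88 + 86) mod 94 = 38 (matches)
6. x = (8*38 + 86) mod 94 = 14 (no discrepancy)
7. x = (8*14 + 86) mod 94 = 10 (no discrepancy)
8. x = (8*10 + 86) mod 94 = 72 (checks out)
9. x = (8*72 + 86) mod 94 = 4 (matches)
10. x = (8*4 + 86) mod 94 = 24 (same as recorded)
The whole run recomputes cleanly — no discrepancies.

no error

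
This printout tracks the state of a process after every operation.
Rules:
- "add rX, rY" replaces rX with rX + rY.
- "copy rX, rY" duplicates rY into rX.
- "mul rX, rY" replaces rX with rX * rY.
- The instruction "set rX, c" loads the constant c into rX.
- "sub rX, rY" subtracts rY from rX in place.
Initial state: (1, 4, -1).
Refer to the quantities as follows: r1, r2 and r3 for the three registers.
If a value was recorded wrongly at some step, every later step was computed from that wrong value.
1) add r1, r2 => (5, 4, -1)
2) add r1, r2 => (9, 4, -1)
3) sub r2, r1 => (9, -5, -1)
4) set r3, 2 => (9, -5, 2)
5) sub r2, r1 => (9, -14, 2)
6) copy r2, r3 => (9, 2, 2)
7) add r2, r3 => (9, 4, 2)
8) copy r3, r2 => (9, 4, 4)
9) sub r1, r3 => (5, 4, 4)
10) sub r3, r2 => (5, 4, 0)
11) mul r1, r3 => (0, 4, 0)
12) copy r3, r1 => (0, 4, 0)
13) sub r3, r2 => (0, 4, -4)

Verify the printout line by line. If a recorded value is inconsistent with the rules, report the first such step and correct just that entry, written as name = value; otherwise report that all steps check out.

1. r1 = 1 + 4 = 5 (confirmed correct)
2. r1 = 5 + 4 = 9 (matches)
3. r2 = 4 - 9 = -5 (same as recorded)
4. r3 = 2 (no discrepancy)
5. r2 = -5 - 9 = -14 (checks out)
6. r2 = 2 (exactly as logged)
7. r2 = 2 + 2 = 4 (same as recorded)
8. r3 = 4 (same as recorded)
9. r1 = 9 - 4 = 5 (verified)
10. r3 = 4 - 4 = 0 (checks out)
11. r1 = 5 * 0 = 0 (checks out)
12. r3 = 0 (no discrepancy)
13. r3 = 0 - 4 = -4 (in agreement)
Each recorded entry agrees with the recomputation.

no error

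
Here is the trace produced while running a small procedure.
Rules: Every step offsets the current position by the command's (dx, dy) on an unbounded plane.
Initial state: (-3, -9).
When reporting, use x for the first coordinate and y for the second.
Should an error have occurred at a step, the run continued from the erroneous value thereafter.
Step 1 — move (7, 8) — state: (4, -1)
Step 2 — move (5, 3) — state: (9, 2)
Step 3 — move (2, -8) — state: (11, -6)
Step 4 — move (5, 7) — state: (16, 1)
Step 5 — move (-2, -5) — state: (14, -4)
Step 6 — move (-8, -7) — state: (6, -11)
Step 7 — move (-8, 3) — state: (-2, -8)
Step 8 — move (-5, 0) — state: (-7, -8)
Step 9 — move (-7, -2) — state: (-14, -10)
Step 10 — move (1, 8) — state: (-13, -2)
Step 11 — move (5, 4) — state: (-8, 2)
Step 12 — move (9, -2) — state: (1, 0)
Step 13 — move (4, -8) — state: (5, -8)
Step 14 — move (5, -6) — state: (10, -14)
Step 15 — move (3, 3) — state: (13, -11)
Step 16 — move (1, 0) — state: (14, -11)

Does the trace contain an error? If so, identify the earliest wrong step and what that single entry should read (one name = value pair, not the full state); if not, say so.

Step 1: x = -3 + (7) = 4, y = -9 + (8) = -1 — matches.
Step 2: x = 4 + (5) = 9, y = -1 + (3) = 2 — in agreement.
Step 3: x = 9 + (2) = 11, y = 2 + (-8) = -6 — agrees with the trace.
Step 4: x = 11 + (5) = 16, y = -6 + (7) = 1 — same as recorded.
Step 5: x = 16 + (-2) = 14, y = 1 + (-5) = -4 — consistent with the trace.
Step 6: x = 14 + (-8) = 6, y = -4 + (-7) = -11 — consistent with the trace.
Step 7: x = 6 + (-8) = -2, y = -11 + (3) = -8 — exactly as logged.
Step 8: x = -2 + (-5) = -7, y = -8 + (0) = -8 — consistent with the trace.
Step 9: x = -7 + (-7) = -14, y = -8 + (-2) = -10 — no discrepancy.
Step 10: x = -14 + (1) = -13, y = -10 + (8) = -2 — checks out.
Step 11: x = -13 + (5) = -8, y = -2 + (4) = 2 — agrees with the trace.
Step 12: x = -8 + (9) = 1, y = 2 + (-2) = 0 — verified.
Step 13: x = 1 + (4) = 5, y = 0 + (-8) = -8 — matches.
Step 14: x = 5 + (5) = 10, y = -8 + (-6) = -14 — in agreement.
Step 15: x = 10 + (3) = 13, y = -14 + (3) = -11 — checks out.
Step 16: x = 13 + (1) = 14, y = -11 + (0) = -11 — verified.
The whole run recomputes cleanly — no discrepancies.

no error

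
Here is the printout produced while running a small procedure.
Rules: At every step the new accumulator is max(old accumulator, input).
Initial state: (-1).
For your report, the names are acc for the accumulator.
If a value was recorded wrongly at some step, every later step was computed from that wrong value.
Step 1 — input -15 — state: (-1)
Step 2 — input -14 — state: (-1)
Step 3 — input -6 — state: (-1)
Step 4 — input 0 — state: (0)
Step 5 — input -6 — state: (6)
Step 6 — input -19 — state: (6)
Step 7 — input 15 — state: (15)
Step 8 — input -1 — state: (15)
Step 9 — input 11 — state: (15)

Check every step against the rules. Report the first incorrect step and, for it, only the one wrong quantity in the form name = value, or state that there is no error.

Step 1: acc = max(-1, -15) = -1 — checks out.
Step 2: acc = max(-1, -14) = -1 — checks out.
Step 3: acc = max(-1, -6) = -1 — matches.
Step 4: acc = max(-1, 0) = 0 — consistent with the printout.
Step 5: acc = max(0, -6) = 0 — the entry is off here.
That makes step 5 the first incorrect line — acc = 0 is what it should show.

step 5, acc = 0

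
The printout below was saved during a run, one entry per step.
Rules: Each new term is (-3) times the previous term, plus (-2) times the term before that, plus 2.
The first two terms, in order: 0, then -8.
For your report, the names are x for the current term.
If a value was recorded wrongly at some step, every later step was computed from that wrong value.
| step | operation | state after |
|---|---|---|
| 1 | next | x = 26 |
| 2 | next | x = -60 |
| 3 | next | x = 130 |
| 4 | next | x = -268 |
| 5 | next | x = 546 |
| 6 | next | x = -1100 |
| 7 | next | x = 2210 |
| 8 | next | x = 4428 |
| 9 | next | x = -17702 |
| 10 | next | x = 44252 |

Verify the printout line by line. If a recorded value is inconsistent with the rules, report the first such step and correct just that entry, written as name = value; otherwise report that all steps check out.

Step 1: x = -3*(-8) + (-2)*(0) + (2) = 26 — checks out.
Step 2: x = -3*(26) + (-2)*(-8) + (2) = -60 — in agreement.
Step 3: x = -3*(-60) + (-2)*(26) + (2) = 130 — checks out.
Step 4: x = -3*(130) + (-2)*(-60) + (2) = -268 — same as recorded.
Step 5: x = -3*(-268) + (-2)*(130) + (2) = 546 — no discrepancy.
Step 6: x = -3*(546) + (-2)*(-268) + (2) = -1100 — checks out.
Step 7: x = -3*(-1100) + (-2)*(546) + (2) = 2210 — no discrepancy.
Step 8: x = -3*(2210) + (-2)*(-1100) + (2) = -4428 — a discrepancy with the printout.
Step 8 is the first one off; corrected, x = -4428.

step 8, x = -4428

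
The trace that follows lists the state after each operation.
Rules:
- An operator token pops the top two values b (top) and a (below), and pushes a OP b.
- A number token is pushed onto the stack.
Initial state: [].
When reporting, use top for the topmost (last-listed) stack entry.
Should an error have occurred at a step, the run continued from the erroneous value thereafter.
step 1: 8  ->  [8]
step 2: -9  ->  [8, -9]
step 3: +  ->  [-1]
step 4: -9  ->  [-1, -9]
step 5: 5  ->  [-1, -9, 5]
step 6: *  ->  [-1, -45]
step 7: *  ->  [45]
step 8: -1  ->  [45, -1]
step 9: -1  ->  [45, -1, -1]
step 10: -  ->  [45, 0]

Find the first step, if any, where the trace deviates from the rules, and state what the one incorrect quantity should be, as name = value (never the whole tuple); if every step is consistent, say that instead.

1. push 8: top = 8 (consistent with the trace)
2. push -9: top = -9 (agrees with the trace)
3. 8 + -9 = -1 (matches)
4. push -9: top = -9 (agrees with the trace)
5. push 5: top = 5 (agrees with the trace)
6. -9 * 5 = -45 (verified)
7. -1 * -45 = 45 (in agreement)
8. push -1: top = -1 (checks out)
9. push -1: top = -1 (no discrepancy)
10. -1 - -1 = 0 (verified)
All steps check out; nothing to correct.

no error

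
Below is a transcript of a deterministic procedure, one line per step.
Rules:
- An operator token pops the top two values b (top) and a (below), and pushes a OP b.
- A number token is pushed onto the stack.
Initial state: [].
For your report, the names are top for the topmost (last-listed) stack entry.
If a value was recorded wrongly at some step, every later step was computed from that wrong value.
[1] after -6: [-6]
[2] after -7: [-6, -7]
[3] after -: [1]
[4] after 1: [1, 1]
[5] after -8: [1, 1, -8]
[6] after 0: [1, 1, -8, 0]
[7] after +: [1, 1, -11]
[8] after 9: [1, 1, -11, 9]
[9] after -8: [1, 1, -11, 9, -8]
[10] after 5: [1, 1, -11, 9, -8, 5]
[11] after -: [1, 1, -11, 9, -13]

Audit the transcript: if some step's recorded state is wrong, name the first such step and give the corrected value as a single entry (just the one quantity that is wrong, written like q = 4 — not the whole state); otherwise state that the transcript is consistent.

step 7, top = -8

step 1: push -6: top = -6 -> verified
step 2: push -7: top = -7 -> in agreement
step 3: -6 - -7 = 1 -> confirmed correct
step 4: push 1: top = 1 -> confirmed correct
step 5: push -8: top = -8 -> in agreement
step 6: push 0: top = 0 -> no discrepancy
step 7: -8 + 0 = -8 -> the recorded entry deviates here
So the first discrepancy is step 7, where the right value is top = -8.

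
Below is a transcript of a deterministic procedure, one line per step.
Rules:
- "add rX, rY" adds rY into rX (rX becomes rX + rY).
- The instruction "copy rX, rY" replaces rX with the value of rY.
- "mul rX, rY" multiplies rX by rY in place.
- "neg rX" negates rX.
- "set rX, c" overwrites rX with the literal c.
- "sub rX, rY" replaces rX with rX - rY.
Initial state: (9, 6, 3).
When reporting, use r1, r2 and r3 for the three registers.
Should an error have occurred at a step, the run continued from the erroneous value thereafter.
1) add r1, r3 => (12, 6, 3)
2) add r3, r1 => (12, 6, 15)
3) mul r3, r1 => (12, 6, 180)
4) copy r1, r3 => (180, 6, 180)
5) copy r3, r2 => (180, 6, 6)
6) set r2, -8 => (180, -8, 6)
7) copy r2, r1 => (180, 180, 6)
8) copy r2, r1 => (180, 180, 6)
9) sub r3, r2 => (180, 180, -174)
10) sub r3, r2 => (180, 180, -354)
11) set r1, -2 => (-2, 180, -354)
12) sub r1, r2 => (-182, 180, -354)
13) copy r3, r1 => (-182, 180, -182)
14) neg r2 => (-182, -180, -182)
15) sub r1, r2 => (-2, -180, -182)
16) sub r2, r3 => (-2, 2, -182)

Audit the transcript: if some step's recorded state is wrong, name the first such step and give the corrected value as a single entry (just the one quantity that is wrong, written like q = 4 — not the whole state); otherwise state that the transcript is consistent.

step 1: r1 = 9 + 3 = 12 -> confirmed correct
step 2: r3 = 3 + 12 = 15 -> same as recorded
step 3: r3 = 15 * 12 = 180 -> checks out
step 4: r1 = 180 -> in agreement
step 5: r3 = 6 -> confirmed correct
step 6: r2 = -8 -> confirmed correct
step 7: r2 = 180 -> no discrepancy
step 8: r2 = 180 -> verified
step 9: r3 = 6 - 180 = -174 -> checks out
step 10: r3 = -174 - 180 = -354 -> same as recorded
step 11: r1 = -2 -> verified
step 12: r1 = -2 - 180 = -182 -> no discrepancy
step 13: r3 = -182 -> consistent with the transcript
step 14: r2 = -(180) = -180 -> exactly as logged
step 15: r1 = -182 - -180 = -2 -> same as recorded
step 16: r2 = -180 - -182 = 2 -> consistent with the transcript
All steps check out; nothing to correct.

no error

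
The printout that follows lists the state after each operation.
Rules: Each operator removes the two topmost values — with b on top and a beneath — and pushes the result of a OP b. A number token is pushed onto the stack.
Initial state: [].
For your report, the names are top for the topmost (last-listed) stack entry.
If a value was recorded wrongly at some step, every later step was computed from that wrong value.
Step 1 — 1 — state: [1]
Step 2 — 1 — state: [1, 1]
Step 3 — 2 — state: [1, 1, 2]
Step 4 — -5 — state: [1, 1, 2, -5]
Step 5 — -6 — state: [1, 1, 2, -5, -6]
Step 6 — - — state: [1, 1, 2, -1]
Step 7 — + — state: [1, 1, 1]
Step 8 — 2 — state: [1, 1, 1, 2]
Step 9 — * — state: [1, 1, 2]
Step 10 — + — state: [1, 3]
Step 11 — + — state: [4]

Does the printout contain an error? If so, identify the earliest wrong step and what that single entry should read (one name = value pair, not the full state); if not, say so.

step 6, top = 1

Recomputing the run from the initial state:
step 1: [1]
step 2: [1, 1]
step 3: [1, 1, 2]
step 4: [1, 1, 2, -5]
step 5: [1, 1, 2, -5, -6]
step 6: [1, 1, 2, 1]
step 7: [1, 1, 3]
step 8: [1, 1, 3, 2]
step 9: [1, 1, 6]
step 10: [1, 7]
step 11: [8]
The first disagreement with the printout is at step 6, where the value should be top = 1.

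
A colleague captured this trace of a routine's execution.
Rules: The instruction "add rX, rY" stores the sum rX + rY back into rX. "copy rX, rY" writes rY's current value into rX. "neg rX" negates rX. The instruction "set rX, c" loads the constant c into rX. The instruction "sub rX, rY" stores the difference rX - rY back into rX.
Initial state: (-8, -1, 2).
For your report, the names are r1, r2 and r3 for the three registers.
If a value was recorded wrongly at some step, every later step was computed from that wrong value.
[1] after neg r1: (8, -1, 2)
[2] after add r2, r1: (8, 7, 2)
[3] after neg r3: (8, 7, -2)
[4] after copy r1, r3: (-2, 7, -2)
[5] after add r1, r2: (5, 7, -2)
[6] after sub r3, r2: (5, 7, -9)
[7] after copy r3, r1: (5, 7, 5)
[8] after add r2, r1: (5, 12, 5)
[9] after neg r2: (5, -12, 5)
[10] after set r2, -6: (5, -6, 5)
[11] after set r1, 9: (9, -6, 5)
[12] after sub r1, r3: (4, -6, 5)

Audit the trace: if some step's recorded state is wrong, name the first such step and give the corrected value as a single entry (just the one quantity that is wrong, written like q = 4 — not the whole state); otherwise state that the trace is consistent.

Recomputing the run from the initial state:
step 1: r1 = 8, r2 = -1, r3 = 2
step 2: r1 = 8, r2 = 7, r3 = 2
step 3: r1 = 8, r2 = 7, r3 = -2
step 4: r1 = -2, r2 = 7, r3 = -2
step 5: r1 = 5, r2 = 7, r3 = -2
step 6: r1 = 5, r2 = 7, r3 = -9
step 7: r1 = 5, r2 = 7, r3 = 5
step 8: r1 = 5, r2 = 12, r3 = 5
step 9: r1 = 5, r2 = -12, r3 = 5
step 10: r1 = 5, r2 = -6, r3 = 5
step 11: r1 = 9, r2 = -6, r3 = 5
step 12: r1 = 4, r2 = -6, r3 = 5
This matches the trace at every step.

no error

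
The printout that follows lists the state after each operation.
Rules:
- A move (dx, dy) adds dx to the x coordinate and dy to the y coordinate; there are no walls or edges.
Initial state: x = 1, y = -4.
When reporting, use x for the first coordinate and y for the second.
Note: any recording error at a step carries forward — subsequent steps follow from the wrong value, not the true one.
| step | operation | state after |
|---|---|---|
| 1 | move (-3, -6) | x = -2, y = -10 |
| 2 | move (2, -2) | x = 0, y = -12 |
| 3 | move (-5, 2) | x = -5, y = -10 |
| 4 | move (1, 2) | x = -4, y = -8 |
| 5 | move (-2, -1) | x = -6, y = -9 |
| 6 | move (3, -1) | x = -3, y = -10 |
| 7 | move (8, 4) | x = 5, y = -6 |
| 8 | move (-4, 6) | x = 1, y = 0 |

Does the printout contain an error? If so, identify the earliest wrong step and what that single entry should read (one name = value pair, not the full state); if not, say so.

Step 1: x = 1 + (-3) = -2, y = -4 + (-6) = -10 — same as recorded.
Step 2: x = -2 + (2) = 0, y = -10 + (-2) = -12 — same as recorded.
Step 3: x = 0 + (-5) = -5, y = -12 + (2) = -10 — confirmed correct.
Step 4: x = -5 + (1) = -4, y = -10 + (2) = -8 — confirmed correct.
Step 5: x = -4 + (-2) = -6, y = -8 + (-1) = -9 — matches.
Step 6: x = -6 + (3) = -3, y = -9 + (-1) = -10 — exactly as logged.
Step 7: x = -3 + (8) = 5, y = -10 + (4) = -6 — same as recorded.
Step 8: x = 5 + (-4) = 1, y = -6 + (6) = 0 — agrees with the printout.
All entries verified; no error found.

no error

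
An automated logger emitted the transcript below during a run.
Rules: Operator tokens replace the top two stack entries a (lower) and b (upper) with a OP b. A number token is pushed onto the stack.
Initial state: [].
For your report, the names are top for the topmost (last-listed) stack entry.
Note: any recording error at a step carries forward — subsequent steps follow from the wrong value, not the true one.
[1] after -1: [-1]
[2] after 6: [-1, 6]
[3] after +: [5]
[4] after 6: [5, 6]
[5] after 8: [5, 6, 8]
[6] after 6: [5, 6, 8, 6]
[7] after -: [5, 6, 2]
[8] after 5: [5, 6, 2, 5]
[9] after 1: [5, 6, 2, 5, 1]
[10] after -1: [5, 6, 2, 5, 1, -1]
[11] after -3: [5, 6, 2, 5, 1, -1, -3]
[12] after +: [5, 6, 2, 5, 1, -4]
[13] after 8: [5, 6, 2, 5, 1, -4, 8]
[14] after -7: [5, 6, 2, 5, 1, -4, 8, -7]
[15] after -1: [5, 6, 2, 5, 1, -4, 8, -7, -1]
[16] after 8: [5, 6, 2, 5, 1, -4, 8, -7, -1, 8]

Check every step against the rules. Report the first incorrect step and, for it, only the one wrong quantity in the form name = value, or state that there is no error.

no error

step 1: push -1: top = -1 -> agrees with the transcript
step 2: push 6: top = 6 -> in agreement
step 3: -1 + 6 = 5 -> consistent with the transcript
step 4: push 6: top = 6 -> exactly as logged
step 5: push 8: top = 8 -> same as recorded
step 6: push 6: top = 6 -> checks out
step 7: 8 - 6 = 2 -> same as recorded
step 8: push 5: top = 5 -> verified
step 9: push 1: top = 1 -> verified
step 10: push -1: top = -1 -> same as recorded
step 11: push -3: top = -3 -> agrees with the transcript
step 12: -1 + -3 = -4 -> consistent with the transcript
step 13: push 8: top = 8 -> no discrepancy
step 14: push -7: top = -7 -> matches
step 15: push -1: top = -1 -> matches
step 16: push 8: top = 8 -> agrees with the transcript
All entries verified; no error found.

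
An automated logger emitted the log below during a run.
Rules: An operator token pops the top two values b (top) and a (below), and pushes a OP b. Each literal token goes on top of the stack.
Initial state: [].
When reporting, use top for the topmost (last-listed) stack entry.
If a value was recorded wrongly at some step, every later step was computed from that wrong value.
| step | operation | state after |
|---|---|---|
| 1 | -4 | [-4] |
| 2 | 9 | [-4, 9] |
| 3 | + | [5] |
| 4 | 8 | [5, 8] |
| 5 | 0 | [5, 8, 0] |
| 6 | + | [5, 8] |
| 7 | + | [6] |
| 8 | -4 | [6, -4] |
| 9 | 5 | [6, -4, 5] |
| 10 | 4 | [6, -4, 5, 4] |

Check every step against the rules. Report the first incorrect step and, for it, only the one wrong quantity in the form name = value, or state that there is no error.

1. push -4: top = -4 (agrees with the log)
2. push 9: top = 9 (agrees with the log)
3. -4 + 9 = 5 (verified)
4. push 8: top = 8 (exactly as logged)
5. push 0: top = 0 (in agreement)
6. 8 + 0 = 8 (agrees with the log)
7. 5 + 8 = 13 (a discrepancy with the log)
Conclusion: step 7 carries the first error; the entry should be top = 13.

step 7, top = 13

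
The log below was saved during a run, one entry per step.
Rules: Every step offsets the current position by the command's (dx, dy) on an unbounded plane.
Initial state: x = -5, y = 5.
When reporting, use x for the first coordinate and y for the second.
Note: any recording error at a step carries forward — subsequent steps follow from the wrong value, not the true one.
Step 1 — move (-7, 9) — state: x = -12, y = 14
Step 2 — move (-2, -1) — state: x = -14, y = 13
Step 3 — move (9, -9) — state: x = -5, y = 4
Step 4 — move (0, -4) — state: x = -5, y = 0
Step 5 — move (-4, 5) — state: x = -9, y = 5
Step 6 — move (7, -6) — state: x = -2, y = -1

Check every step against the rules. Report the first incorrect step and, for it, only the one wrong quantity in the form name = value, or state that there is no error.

no error

Recomputing the run from the initial state:
step 1: x = -12, y = 14
step 2: x = -14, y = 13
step 3: x = -5, y = 4
step 4: x = -5, y = 0
step 5: x = -9, y = 5
step 6: x = -2, y = -1
This matches the log at every step.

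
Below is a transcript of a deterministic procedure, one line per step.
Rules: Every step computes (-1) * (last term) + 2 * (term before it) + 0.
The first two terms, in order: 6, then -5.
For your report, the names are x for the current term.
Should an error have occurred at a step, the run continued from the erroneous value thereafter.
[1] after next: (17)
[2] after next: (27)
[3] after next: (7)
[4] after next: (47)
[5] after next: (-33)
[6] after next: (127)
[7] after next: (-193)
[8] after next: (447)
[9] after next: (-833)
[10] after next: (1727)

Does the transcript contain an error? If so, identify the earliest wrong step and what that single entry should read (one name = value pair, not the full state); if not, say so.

step 2, x = -27

Recomputing the run from the initial state:
step 1: x = 17
step 2: x = -27
step 3: x = 61
step 4: x = -115
step 5: x = 237
step 6: x = -467
step 7: x = 941
step 8: x = -1875
step 9: x = 3757
step 10: x = -7507
The first disagreement with the transcript is at step 2, where the value should be x = -27.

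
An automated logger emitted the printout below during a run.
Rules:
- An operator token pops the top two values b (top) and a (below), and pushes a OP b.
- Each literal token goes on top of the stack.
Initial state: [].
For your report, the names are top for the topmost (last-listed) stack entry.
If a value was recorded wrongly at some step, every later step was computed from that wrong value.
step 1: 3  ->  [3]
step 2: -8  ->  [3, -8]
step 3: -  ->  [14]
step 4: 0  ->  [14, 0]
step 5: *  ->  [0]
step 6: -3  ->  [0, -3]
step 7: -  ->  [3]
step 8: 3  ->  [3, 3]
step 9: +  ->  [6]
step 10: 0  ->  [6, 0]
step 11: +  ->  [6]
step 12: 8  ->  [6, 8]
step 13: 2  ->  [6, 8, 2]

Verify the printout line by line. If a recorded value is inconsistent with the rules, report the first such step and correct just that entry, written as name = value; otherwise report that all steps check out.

Recomputing the run from the initial state:
step 1: [3]
step 2: [3, -8]
step 3: [11]
step 4: [11, 0]
step 5: [0]
step 6: [0, -3]
step 7: [3]
step 8: [3, 3]
step 9: [6]
step 10: [6, 0]
step 11: [6]
step 12: [6, 8]
step 13: [6, 8, 2]
The first disagreement with the printout is at step 3, where the value should be top = 11.

step 3, top = 11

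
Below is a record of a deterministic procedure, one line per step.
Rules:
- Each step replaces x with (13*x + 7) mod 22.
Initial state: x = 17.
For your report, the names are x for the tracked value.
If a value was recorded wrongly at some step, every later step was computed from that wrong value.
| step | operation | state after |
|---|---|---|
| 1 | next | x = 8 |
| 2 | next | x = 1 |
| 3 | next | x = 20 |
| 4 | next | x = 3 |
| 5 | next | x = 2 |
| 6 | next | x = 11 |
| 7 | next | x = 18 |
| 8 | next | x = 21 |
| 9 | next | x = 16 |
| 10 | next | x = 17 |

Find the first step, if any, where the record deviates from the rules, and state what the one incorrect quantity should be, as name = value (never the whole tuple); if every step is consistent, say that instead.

no error

Recomputing the run from the initial state:
step 1: x = 8
step 2: x = 1
step 3: x = 20
step 4: x = 3
step 5: x = 2
step 6: x = 11
step 7: x = 18
step 8: x = 21
step 9: x = 16
step 10: x = 17
This matches the record at every step.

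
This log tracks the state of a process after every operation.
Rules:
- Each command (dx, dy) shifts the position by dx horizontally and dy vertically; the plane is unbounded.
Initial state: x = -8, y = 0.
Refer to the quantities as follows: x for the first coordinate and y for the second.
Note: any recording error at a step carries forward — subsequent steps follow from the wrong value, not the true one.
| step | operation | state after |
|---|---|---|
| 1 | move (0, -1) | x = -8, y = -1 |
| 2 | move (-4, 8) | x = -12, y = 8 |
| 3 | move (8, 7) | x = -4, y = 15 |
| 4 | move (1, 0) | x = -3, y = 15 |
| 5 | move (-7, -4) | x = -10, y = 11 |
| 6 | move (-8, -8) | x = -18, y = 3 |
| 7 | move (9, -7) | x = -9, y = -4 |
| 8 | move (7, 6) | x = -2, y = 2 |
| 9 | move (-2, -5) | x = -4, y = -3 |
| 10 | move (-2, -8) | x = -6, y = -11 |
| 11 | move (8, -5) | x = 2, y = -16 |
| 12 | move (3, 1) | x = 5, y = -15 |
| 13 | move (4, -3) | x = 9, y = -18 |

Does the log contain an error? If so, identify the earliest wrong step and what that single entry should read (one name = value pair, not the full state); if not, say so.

step 2, y = 7

Recomputing the run from the initial state:
step 1: x = -8, y = -1
step 2: x = -12, y = 7
step 3: x = -4, y = 14
step 4: x = -3, y = 14
step 5: x = -10, y = 10
step 6: x = -18, y = 2
step 7: x = -9, y = -5
step 8: x = -2, y = 1
step 9: x = -4, y = -4
step 10: x = -6, y = -12
step 11: x = 2, y = -17
step 12: x = 5, y = -16
step 13: x = 9, y = -19
The first disagreement with the log is at step 2, where the value should be y = 7.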